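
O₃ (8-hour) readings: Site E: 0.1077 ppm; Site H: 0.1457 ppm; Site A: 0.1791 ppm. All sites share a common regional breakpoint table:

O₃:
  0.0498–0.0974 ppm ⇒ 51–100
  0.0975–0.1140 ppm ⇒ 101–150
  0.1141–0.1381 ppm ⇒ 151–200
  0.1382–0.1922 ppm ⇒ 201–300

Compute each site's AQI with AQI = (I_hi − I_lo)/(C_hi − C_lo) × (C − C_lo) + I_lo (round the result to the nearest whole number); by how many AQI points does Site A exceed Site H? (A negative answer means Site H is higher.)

61

Site E: 0.1077 lies in 0.0975–0.1140, so I_lo=101, I_hi=150, C_lo=0.0975, C_hi=0.1140.
(150−101)/(0.1140−0.0975) × (0.1077−0.0975) + 101 = 49/0.0165 × 0.0102 + 101 ≈ 131.29 → 131.
Site H: row 0.1382–0.1922 (AQI 201–300). (300−201)·(0.1457−0.1382)/(0.1922−0.1382) + 201 = 99·0.0075/0.0540 + 201 ≈ 214.75 → 215.
Site A: 0.1791 ∈ [0.1382, 0.1922] ↔ index [201, 300].
201 + (0.1791−0.1382)·(300−201)/(0.1922−0.1382) = 201 + 0.0409·99/0.0540 ≈ 275.98, so AQI = 276.
AQIs: Site E=131, Site H=215, Site A=276. Site A (276) − Site H (215) = 61.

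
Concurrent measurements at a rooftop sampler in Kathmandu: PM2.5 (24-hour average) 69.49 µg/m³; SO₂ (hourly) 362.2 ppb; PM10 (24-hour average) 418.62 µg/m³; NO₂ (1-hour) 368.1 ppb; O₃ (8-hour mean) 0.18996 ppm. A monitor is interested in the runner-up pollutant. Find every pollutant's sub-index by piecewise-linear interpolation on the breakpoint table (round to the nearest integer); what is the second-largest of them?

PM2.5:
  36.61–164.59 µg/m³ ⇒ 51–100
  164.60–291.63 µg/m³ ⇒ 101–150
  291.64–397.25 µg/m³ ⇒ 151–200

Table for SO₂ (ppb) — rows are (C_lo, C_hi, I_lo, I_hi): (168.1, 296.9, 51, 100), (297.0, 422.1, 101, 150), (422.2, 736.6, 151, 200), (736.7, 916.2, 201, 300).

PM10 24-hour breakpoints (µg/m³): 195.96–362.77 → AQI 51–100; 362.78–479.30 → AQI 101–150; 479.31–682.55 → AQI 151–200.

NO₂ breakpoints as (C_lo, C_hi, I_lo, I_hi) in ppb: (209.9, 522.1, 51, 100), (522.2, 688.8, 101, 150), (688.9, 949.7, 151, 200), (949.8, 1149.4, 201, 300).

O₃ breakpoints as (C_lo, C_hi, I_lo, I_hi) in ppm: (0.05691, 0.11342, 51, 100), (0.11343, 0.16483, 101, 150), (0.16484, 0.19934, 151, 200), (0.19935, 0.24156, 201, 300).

PM2.5: row 36.61–164.59 (AQI 51–100). (100−51)·(69.49−36.61)/(164.59−36.61) + 51 = 49·32.88/127.98 + 51 ≈ 63.59 → 64.
SO₂: 362.2 lies in 297.0–422.1, so I_lo=101, I_hi=150, C_lo=297.0, C_hi=422.1.
(150−101)/(422.1−297.0) × (362.2−297.0) + 101 = 49/125.1 × 65.2 + 101 ≈ 126.54 → 127.
PM10 418.62: bracket 362.78–479.30 → index 101–150; slope 49/116.52, offset 55.84.
AQI = 101 + 49/116.52·55.84 ≈ 124.48 ⇒ 124.
NO₂ 368.1: bracket 209.9–522.1 → index 51–100; slope 49/312.2, offset 158.2.
AQI = 51 + 49/312.2·158.2 ≈ 75.83 ⇒ 76.
O₃ 0.18996: bracket 0.16484–0.19934 → index 151–200; slope 49/0.03450, offset 0.02512.
AQI = 151 + 49/0.03450·0.02512 ≈ 186.68 ⇒ 187.
Sub-indices: PM2.5→64, SO₂→127, PM10→124, NO₂→76, O₃→187. Ranked high→low: 187, 127, 124, 76, 64. Second-highest sub-index = 127.

127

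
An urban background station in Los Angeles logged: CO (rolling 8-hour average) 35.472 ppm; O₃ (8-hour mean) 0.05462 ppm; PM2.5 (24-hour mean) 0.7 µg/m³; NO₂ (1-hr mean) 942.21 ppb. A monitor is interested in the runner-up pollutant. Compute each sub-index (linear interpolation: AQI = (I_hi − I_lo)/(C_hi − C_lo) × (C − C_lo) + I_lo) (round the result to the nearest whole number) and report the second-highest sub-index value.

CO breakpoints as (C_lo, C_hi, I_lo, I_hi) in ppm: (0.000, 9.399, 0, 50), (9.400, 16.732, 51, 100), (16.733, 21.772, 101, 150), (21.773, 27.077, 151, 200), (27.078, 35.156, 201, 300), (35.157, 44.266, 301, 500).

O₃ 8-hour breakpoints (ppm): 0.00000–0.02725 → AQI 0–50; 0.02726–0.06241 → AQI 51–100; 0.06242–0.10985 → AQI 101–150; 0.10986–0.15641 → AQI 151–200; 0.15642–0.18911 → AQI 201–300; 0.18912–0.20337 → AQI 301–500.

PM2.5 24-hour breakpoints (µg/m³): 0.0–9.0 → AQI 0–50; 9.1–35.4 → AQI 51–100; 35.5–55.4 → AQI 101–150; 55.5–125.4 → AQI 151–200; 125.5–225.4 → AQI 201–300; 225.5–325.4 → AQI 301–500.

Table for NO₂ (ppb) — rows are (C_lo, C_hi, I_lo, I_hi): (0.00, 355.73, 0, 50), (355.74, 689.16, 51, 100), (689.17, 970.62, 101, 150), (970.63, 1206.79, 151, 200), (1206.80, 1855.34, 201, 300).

CO: 35.472 ∈ [35.157, 44.266] ↔ index [301, 500].
301 + (35.472−35.157)·(500−301)/(44.266−35.157) = 301 + 0.315·199/9.109 ≈ 307.88, so AQI = 308.
O₃: 0.05462 ∈ [0.02726, 0.06241] ↔ index [51, 100].
51 + (0.05462−0.02726)·(100−51)/(0.06241−0.02726) = 51 + 0.02736·49/0.03515 ≈ 89.14, so AQI = 89.
PM2.5: row 0.0–9.0 (AQI 0–50). (50−0)·(0.7−0.0)/(9.0−0.0) + 0 = 50·0.7/9.0 + 0 ≈ 3.89 → 4.
NO₂ 942.21: bracket 689.17–970.62 → index 101–150; slope 49/281.45, offset 253.04.
AQI = 101 + 49/281.45·253.04 ≈ 145.05 ⇒ 145.
Sub-indices: CO→308, O₃→89, PM2.5→4, NO₂→145. Ranked high→low: 308, 145, 89, 4. Second-highest sub-index = 145.

145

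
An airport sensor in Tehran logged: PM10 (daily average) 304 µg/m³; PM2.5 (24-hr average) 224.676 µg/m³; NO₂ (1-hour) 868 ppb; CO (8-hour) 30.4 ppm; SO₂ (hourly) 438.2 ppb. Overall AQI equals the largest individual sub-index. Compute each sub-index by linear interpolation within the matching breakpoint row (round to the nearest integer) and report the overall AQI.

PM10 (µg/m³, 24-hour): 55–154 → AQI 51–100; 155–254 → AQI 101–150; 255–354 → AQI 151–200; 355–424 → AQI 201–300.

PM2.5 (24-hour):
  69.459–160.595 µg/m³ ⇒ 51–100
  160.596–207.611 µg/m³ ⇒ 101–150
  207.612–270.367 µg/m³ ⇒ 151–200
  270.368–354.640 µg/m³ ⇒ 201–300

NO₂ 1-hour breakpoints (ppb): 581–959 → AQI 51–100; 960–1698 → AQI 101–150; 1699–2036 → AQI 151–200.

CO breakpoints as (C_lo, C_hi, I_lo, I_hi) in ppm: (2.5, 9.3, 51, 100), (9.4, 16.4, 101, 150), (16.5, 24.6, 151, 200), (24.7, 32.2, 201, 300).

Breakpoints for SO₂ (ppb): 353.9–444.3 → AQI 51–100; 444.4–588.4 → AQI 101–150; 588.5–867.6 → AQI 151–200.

PM10: 304 lies in 255–354, so I_lo=151, I_hi=200, C_lo=255, C_hi=354.
(200−151)/(354−255) × (304−255) + 151 = 49/99 × 49 + 151 ≈ 175.25 → 175.
PM2.5: 224.676 lies in 207.612–270.367, so I_lo=151, I_hi=200, C_lo=207.612, C_hi=270.367.
(200−151)/(270.367−207.612) × (224.676−207.612) + 151 = 49/62.755 × 17.064 + 151 ≈ 164.32 → 164.
NO₂ 868: bracket 581–959 → index 51–100; slope 49/378, offset 287.
AQI = 51 + 49/378·287 ≈ 88.20 ⇒ 88.
CO: row 24.7–32.2 (AQI 201–300). (300−201)·(30.4−24.7)/(32.2−24.7) + 201 = 99·5.7/7.5 + 201 ≈ 276.24 → 276.
SO₂: 438.2 ∈ [353.9, 444.3] ↔ index [51, 100].
51 + (438.2−353.9)·(100−51)/(444.3−353.9) = 51 + 84.3·49/90.4 ≈ 96.69, so AQI = 97.
Sub-indices: PM10→175, PM2.5→164, NO₂→88, CO→276, SO₂→97. Overall AQI = max = 276; dominant pollutant is CO.

276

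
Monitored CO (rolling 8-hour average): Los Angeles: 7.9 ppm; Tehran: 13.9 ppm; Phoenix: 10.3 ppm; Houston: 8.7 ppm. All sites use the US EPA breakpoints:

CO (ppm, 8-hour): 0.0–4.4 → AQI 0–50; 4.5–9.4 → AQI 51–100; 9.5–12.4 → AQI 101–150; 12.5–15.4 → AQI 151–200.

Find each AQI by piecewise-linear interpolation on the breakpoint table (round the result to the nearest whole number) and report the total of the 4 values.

Los Angeles: 7.9 lies in 4.5–9.4, so I_lo=51, I_hi=100, C_lo=4.5, C_hi=9.4.
(100−51)/(9.4−4.5) × (7.9−4.5) + 51 = 49/4.9 × 3.4 + 51 ≈ 85.00 → 85.
Tehran: 13.9 lies in 12.5–15.4, so I_lo=151, I_hi=200, C_lo=12.5, C_hi=15.4.
(200−151)/(15.4−12.5) × (13.9−12.5) + 151 = 49/2.9 × 1.4 + 151 ≈ 174.66 → 175.
Phoenix 10.3: bracket 9.5–12.4 → index 101–150; slope 49/2.9, offset 0.8.
AQI = 101 + 49/2.9·0.8 ≈ 114.52 ⇒ 115.
Houston 8.7: bracket 4.5–9.4 → index 51–100; slope 49/4.9, offset 4.2.
AQI = 51 + 49/4.9·4.2 ≈ 93.00 ⇒ 93.
AQIs: Los Angeles=85, Tehran=175, Phoenix=115, Houston=93. Sum = 85 + 175 + 115 + 93 = 468.

468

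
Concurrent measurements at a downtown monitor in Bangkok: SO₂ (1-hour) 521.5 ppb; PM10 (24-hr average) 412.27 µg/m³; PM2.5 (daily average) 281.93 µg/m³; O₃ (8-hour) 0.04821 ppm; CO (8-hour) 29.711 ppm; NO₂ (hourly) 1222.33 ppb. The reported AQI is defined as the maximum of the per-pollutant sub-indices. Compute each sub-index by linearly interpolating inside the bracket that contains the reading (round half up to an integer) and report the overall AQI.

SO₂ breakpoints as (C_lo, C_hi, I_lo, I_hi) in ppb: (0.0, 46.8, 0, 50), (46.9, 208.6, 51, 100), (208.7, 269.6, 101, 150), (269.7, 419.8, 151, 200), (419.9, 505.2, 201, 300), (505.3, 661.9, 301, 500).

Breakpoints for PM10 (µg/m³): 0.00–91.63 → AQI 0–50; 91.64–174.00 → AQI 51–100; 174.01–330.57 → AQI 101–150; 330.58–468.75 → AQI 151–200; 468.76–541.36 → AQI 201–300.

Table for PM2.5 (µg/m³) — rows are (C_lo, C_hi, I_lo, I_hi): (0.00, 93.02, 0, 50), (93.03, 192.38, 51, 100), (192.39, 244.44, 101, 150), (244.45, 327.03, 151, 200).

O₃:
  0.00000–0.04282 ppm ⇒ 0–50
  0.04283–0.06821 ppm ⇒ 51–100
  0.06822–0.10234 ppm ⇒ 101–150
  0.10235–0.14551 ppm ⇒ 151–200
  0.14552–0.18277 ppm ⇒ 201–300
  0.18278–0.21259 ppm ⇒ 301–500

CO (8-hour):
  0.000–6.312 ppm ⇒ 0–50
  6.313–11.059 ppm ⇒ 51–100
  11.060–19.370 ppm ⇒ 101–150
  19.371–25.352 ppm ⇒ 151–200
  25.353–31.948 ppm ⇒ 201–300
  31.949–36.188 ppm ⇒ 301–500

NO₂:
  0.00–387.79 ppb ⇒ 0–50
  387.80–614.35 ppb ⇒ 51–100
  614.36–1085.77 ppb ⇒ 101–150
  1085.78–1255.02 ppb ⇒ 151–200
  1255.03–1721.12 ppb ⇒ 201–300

SO₂: 521.5 lies in 505.3–661.9, so I_lo=301, I_hi=500, C_lo=505.3, C_hi=661.9.
(500−301)/(661.9−505.3) × (521.5−505.3) + 301 = 199/156.6 × 16.2 + 301 ≈ 321.59 → 322.
PM10: row 330.58–468.75 (AQI 151–200). (200−151)·(412.27−330.58)/(468.75−330.58) + 151 = 49·81.69/138.17 + 151 ≈ 179.97 → 180.
PM2.5: 281.93 ∈ [244.45, 327.03] ↔ index [151, 200].
151 + (281.93−244.45)·(200−151)/(327.03−244.45) = 151 + 37.48·49/82.58 ≈ 173.24, so AQI = 173.
O₃ 0.04821: bracket 0.04283–0.06821 → index 51–100; slope 49/0.02538, offset 0.00538.
AQI = 51 + 49/0.02538·0.00538 ≈ 61.39 ⇒ 61.
CO: 29.711 ∈ [25.353, 31.948] ↔ index [201, 300].
201 + (29.711−25.353)·(300−201)/(31.948−25.353) = 201 + 4.358·99/6.595 ≈ 266.42, so AQI = 266.
NO₂: 1222.33 ∈ [1085.78, 1255.02] ↔ index [151, 200].
151 + (1222.33−1085.78)·(200−151)/(1255.02−1085.78) = 151 + 136.55·49/169.24 ≈ 190.54, so AQI = 191.
Sub-indices: SO₂→322, PM10→180, PM2.5→173, O₃→61, CO→266, NO₂→191. Overall AQI = max = 322; dominant pollutant is SO₂.
AQI 322: Hazardous.

322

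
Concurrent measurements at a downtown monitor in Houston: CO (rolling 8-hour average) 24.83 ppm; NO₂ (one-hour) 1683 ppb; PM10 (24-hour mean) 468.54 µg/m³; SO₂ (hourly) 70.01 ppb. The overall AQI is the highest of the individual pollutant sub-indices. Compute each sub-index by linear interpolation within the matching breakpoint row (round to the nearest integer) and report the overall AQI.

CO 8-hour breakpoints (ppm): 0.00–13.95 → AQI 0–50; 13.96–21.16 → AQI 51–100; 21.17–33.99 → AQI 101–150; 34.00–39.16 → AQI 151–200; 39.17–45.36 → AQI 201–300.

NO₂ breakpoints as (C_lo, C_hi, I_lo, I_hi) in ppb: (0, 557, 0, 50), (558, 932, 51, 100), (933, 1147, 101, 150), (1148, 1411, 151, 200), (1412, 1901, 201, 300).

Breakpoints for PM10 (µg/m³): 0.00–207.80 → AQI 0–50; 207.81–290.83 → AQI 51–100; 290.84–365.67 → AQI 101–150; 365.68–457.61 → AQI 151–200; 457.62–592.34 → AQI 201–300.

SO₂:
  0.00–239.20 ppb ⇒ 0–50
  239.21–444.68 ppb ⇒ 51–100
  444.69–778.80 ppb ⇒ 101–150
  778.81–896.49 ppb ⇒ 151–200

256

CO: row 21.17–33.99 (AQI 101–150). (150−101)·(24.83−21.17)/(33.99−21.17) + 101 = 49·3.66/12.82 + 101 ≈ 114.99 → 115.
NO₂: row 1412–1901 (AQI 201–300). (300−201)·(1683−1412)/(1901−1412) + 201 = 99·271/489 + 201 ≈ 255.87 → 256.
PM10: 468.54 ∈ [457.62, 592.34] ↔ index [201, 300].
201 + (468.54−457.62)·(300−201)/(592.34−457.62) = 201 + 10.92·99/134.72 ≈ 209.02, so AQI = 209.
SO₂ 70.01: bracket 0.00–239.20 → index 0–50; slope 50/239.20, offset 70.01.
AQI = 0 + 50/239.20·70.01 ≈ 14.63 ⇒ 15.
Sub-indices: CO→115, NO₂→256, PM10→209, SO₂→15. Overall AQI = max = 256; dominant pollutant is NO₂.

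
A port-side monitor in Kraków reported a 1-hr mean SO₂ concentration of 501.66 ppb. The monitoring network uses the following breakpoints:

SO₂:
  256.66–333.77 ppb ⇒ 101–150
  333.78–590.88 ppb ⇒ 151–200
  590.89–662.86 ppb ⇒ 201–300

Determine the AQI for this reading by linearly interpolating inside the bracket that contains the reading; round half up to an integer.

SO₂: 501.66 lies in 333.78–590.88, so I_lo=151, I_hi=200, C_lo=333.78, C_hi=590.88.
(200−151)/(590.88−333.78) × (501.66−333.78) + 151 = 49/257.10 × 167.88 + 151 ≈ 183.00 → 183.
AQI 183 falls in the Unhealthy category.

183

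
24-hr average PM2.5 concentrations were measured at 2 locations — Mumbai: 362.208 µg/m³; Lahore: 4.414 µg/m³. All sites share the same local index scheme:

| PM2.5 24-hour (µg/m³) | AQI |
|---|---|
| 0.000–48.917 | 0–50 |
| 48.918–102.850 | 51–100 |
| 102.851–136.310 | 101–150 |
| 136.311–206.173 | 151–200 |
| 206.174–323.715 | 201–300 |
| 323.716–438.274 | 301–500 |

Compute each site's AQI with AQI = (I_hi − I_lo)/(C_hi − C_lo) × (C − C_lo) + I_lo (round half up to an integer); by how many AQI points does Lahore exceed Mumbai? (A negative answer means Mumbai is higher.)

Mumbai: 362.208 ∈ [323.716, 438.274] ↔ index [301, 500].
301 + (362.208−323.716)·(500−301)/(438.274−323.716) = 301 + 38.492·199/114.558 ≈ 367.86, so AQI = 368.
Lahore: 4.414 ∈ [0.000, 48.917] ↔ index [0, 50].
0 + (4.414−0.000)·(50−0)/(48.917−0.000) = 0 + 4.414·50/48.917 ≈ 4.51, so AQI = 5.
AQIs: Mumbai=368, Lahore=5. Lahore (5) − Mumbai (368) = -363.

-363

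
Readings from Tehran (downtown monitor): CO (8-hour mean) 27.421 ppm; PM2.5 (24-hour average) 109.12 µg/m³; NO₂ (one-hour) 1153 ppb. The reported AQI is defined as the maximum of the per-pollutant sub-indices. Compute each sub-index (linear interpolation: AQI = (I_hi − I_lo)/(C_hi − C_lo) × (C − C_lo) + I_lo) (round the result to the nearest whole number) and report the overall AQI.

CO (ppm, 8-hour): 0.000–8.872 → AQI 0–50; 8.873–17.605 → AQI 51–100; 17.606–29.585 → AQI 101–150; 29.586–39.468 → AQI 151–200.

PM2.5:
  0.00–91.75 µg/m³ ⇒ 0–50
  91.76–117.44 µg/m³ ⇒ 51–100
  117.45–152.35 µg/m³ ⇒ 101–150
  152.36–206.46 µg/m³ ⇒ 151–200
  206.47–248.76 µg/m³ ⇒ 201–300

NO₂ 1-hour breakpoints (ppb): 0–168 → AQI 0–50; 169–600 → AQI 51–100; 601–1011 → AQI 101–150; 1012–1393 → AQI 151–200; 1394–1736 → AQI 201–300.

CO: 27.421 ∈ [17.606, 29.585] ↔ index [101, 150].
101 + (27.421−17.606)·(150−101)/(29.585−17.606) = 101 + 9.815·49/11.979 ≈ 141.15, so AQI = 141.
PM2.5: 109.12 lies in 91.76–117.44, so I_lo=51, I_hi=100, C_lo=91.76, C_hi=117.44.
(100−51)/(117.44−91.76) × (109.12−91.76) + 51 = 49/25.68 × 17.36 + 51 ≈ 84.12 → 84.
NO₂: 1153 lies in 1012–1393, so I_lo=151, I_hi=200, C_lo=1012, C_hi=1393.
(200−151)/(1393−1012) × (1153−1012) + 151 = 49/381 × 141 + 151 ≈ 169.13 → 169.
Sub-indices: CO→141, PM2.5→84, NO₂→169. Overall AQI = max = 169; dominant pollutant is NO₂.

169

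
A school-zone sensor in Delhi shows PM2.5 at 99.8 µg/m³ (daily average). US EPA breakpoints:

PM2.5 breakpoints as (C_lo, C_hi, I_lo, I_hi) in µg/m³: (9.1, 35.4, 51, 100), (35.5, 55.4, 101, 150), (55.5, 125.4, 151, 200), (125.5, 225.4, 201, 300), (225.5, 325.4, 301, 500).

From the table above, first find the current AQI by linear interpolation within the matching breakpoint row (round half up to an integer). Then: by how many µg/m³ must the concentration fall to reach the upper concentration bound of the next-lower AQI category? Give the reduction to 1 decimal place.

PM2.5: 99.8 lies in 55.5–125.4, so I_lo=151, I_hi=200, C_lo=55.5, C_hi=125.4.
(200−151)/(125.4−55.5) × (99.8−55.5) + 151 = 49/69.9 × 44.3 + 151 ≈ 182.05 → 182.
Current AQI 182 is in the Unhealthy range (151–200). The next-lower category tops out at AQI 150, whose upper concentration bound is 55.4 µg/m³.
Reduction needed = 99.8 − 55.4 = 44.4 µg/m³.

44.4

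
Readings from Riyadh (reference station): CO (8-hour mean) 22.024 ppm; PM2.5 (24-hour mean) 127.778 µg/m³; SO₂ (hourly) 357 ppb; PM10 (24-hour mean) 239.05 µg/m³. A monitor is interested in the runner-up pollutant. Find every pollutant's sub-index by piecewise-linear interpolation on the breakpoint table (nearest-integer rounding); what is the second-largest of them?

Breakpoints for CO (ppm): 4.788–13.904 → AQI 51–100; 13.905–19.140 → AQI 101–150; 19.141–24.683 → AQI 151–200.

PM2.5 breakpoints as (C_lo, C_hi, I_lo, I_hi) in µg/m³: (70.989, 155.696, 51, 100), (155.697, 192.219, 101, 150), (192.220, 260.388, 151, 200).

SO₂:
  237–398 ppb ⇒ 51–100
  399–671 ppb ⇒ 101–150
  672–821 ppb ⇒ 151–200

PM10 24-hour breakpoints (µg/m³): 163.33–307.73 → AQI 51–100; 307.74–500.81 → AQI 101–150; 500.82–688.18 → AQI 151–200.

88

CO 22.024: bracket 19.141–24.683 → index 151–200; slope 49/5.542, offset 2.883.
AQI = 151 + 49/5.542·2.883 ≈ 176.49 ⇒ 176.
PM2.5 127.778: bracket 70.989–155.696 → index 51–100; slope 49/84.707, offset 56.789.
AQI = 51 + 49/84.707·56.789 ≈ 83.85 ⇒ 84.
SO₂ 357: bracket 237–398 → index 51–100; slope 49/161, offset 120.
AQI = 51 + 49/161·120 ≈ 87.52 ⇒ 88.
PM10: 239.05 lies in 163.33–307.73, so I_lo=51, I_hi=100, C_lo=163.33, C_hi=307.73.
(100−51)/(307.73−163.33) × (239.05−163.33) + 51 = 49/144.40 × 75.72 + 51 ≈ 76.69 → 77.
Sub-indices: CO→176, PM2.5→84, SO₂→88, PM10→77. Ranked high→low: 176, 88, 84, 77. Second-highest sub-index = 88.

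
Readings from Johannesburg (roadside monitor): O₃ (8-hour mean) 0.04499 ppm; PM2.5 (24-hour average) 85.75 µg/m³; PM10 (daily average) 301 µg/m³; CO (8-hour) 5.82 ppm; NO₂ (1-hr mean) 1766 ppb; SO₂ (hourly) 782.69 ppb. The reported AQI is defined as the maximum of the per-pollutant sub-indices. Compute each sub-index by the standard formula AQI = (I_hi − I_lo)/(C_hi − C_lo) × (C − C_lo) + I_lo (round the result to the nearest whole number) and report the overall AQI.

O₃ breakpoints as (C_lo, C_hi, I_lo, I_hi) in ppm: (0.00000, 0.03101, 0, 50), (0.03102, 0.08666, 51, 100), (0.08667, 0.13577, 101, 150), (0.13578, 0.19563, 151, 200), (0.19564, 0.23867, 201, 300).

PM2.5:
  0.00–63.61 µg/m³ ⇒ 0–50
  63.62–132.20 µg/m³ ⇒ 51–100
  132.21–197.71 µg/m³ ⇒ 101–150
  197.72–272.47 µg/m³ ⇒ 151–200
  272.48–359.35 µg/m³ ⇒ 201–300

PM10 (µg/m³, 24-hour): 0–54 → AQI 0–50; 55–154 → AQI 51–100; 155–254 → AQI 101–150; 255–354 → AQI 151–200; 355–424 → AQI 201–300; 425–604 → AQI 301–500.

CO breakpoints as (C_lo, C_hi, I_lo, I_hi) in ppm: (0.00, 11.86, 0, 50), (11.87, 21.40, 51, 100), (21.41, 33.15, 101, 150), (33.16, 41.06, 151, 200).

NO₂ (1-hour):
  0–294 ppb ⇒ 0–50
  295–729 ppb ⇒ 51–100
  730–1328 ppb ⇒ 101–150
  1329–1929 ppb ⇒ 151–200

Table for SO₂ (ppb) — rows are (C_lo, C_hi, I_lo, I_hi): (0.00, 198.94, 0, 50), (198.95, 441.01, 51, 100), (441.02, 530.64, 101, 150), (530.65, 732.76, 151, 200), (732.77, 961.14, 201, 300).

223

O₃: 0.04499 lies in 0.03102–0.08666, so I_lo=51, I_hi=100, C_lo=0.03102, C_hi=0.08666.
(100−51)/(0.08666−0.03102) × (0.04499−0.03102) + 51 = 49/0.05564 × 0.01397 + 51 ≈ 63.30 → 63.
PM2.5: 85.75 ∈ [63.62, 132.20] ↔ index [51, 100].
51 + (85.75−63.62)·(100−51)/(132.20−63.62) = 51 + 22.13·49/68.58 ≈ 66.81, so AQI = 67.
PM10: row 255–354 (AQI 151–200). (200−151)·(301−255)/(354−255) + 151 = 49·46/99 + 151 ≈ 173.77 → 174.
CO: 5.82 lies in 0.00–11.86, so I_lo=0, I_hi=50, C_lo=0.00, C_hi=11.86.
(50−0)/(11.86−0.00) × (5.82−0.00) + 0 = 50/11.86 × 5.82 + 0 ≈ 24.54 → 25.
NO₂: 1766 lies in 1329–1929, so I_lo=151, I_hi=200, C_lo=1329, C_hi=1929.
(200−151)/(1929−1329) × (1766−1329) + 151 = 49/600 × 437 + 151 ≈ 186.69 → 187.
SO₂: row 732.77–961.14 (AQI 201–300). (300−201)·(782.69−732.77)/(961.14−732.77) + 201 = 99·49.92/228.37 + 201 ≈ 222.64 → 223.
Sub-indices: O₃→63, PM2.5→67, PM10→174, CO→25, NO₂→187, SO₂→223. Overall AQI = max = 223; dominant pollutant is SO₂.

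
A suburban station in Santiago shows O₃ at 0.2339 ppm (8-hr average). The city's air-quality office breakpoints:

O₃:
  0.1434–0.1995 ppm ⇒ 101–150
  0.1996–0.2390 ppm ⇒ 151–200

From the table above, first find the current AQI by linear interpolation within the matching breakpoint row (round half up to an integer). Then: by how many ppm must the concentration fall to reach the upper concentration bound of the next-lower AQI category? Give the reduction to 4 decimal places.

0.0344

O₃: 0.2339 lies in 0.1996–0.2390, so I_lo=151, I_hi=200, C_lo=0.1996, C_hi=0.2390.
(200−151)/(0.2390−0.1996) × (0.2339−0.1996) + 151 = 49/0.0394 × 0.0343 + 151 ≈ 193.66 → 194.
Current AQI 194 is in the Unhealthy range (151–200). The next-lower category tops out at AQI 150, whose upper concentration bound is 0.1995 ppm.
Reduction needed = 0.2339 − 0.1995 = 0.0344 ppm.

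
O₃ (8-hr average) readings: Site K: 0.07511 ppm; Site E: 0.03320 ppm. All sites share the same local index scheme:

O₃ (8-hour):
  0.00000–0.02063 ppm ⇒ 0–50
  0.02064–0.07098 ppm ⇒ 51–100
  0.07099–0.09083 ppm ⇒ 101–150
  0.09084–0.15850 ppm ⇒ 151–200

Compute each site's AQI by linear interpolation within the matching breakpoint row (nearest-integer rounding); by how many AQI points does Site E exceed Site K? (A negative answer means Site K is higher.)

-48

Site K: 0.07511 lies in 0.07099–0.09083, so I_lo=101, I_hi=150, C_lo=0.07099, C_hi=0.09083.
(150−101)/(0.09083−0.07099) × (0.07511−0.07099) + 101 = 49/0.01984 × 0.00412 + 101 ≈ 111.18 → 111.
Site E: 0.03320 lies in 0.02064–0.07098, so I_lo=51, I_hi=100, C_lo=0.02064, C_hi=0.07098.
(100−51)/(0.07098−0.02064) × (0.03320−0.02064) + 51 = 49/0.05034 × 0.01256 + 51 ≈ 63.23 → 63.
AQIs: Site K=111, Site E=63. Site E (63) − Site K (111) = -48.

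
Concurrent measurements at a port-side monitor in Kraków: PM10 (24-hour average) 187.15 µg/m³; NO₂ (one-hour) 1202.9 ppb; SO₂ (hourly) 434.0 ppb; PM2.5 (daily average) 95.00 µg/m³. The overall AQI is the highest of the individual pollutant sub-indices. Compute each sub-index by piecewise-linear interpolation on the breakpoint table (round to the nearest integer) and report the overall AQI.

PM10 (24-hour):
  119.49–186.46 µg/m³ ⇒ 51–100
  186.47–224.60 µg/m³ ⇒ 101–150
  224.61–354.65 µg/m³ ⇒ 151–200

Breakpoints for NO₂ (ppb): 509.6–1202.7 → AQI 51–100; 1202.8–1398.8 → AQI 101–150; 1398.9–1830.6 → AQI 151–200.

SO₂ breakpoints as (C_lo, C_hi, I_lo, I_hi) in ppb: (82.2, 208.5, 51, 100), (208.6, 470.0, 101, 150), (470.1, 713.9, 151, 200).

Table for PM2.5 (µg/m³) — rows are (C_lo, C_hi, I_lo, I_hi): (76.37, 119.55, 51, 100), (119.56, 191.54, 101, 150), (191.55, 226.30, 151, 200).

PM10: 187.15 ∈ [186.47, 224.60] ↔ index [101, 150].
101 + (187.15−186.47)·(150−101)/(224.60−186.47) = 101 + 0.68·49/38.13 ≈ 101.87, so AQI = 102.
NO₂: 1202.9 ∈ [1202.8, 1398.8] ↔ index [101, 150].
101 + (1202.9−1202.8)·(150−101)/(1398.8−1202.8) = 101 + 0.1·49/196.0 ≈ 101.03, so AQI = 101.
SO₂: 434.0 ∈ [208.6, 470.0] ↔ index [101, 150].
101 + (434.0−208.6)·(150−101)/(470.0−208.6) = 101 + 225.4·49/261.4 ≈ 143.25, so AQI = 143.
PM2.5: 95.00 lies in 76.37–119.55, so I_lo=51, I_hi=100, C_lo=76.37, C_hi=119.55.
(100−51)/(119.55−76.37) × (95.00−76.37) + 51 = 49/43.18 × 18.63 + 51 ≈ 72.14 → 72.
Sub-indices: PM10→102, NO₂→101, SO₂→143, PM2.5→72. Overall AQI = max = 143; dominant pollutant is SO₂.
AQI 143: Unhealthy for Sensitive Groups.

143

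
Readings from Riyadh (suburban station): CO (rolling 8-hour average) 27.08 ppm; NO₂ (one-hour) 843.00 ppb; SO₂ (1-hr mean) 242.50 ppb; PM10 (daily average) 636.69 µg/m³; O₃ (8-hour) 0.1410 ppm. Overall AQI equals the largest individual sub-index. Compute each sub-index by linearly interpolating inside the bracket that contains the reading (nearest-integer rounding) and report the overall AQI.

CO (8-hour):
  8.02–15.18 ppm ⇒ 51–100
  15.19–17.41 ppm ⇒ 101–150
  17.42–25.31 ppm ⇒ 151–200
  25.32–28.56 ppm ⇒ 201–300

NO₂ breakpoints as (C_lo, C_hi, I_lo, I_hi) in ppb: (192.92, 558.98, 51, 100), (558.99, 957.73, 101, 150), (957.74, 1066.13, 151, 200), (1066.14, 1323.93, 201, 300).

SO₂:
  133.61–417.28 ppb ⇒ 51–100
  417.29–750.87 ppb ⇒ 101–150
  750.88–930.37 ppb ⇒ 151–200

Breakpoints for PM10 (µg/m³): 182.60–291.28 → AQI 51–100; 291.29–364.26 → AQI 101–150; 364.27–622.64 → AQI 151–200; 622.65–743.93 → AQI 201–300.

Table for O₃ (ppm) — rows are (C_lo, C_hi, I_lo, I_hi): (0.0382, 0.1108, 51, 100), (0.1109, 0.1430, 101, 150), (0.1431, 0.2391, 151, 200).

255

CO: row 25.32–28.56 (AQI 201–300). (300−201)·(27.08−25.32)/(28.56−25.32) + 201 = 99·1.76/3.24 + 201 ≈ 254.78 → 255.
NO₂: 843.00 ∈ [558.99, 957.73] ↔ index [101, 150].
101 + (843.00−558.99)·(150−101)/(957.73−558.99) = 101 + 284.01·49/398.74 ≈ 135.90, so AQI = 136.
SO₂ 242.50: bracket 133.61–417.28 → index 51–100; slope 49/283.67, offset 108.89.
AQI = 51 + 49/283.67·108.89 ≈ 69.81 ⇒ 70.
PM10: 636.69 lies in 622.65–743.93, so I_lo=201, I_hi=300, C_lo=622.65, C_hi=743.93.
(300−201)/(743.93−622.65) × (636.69−622.65) + 201 = 99/121.28 × 14.04 + 201 ≈ 212.46 → 212.
O₃ 0.1410: bracket 0.1109–0.1430 → index 101–150; slope 49/0.0321, offset 0.0301.
AQI = 101 + 49/0.0321·0.0301 ≈ 146.95 ⇒ 147.
Sub-indices: CO→255, NO₂→136, SO₂→70, PM10→212, O₃→147. Overall AQI = max = 255; dominant pollutant is CO.
AQI 255: Very Unhealthy.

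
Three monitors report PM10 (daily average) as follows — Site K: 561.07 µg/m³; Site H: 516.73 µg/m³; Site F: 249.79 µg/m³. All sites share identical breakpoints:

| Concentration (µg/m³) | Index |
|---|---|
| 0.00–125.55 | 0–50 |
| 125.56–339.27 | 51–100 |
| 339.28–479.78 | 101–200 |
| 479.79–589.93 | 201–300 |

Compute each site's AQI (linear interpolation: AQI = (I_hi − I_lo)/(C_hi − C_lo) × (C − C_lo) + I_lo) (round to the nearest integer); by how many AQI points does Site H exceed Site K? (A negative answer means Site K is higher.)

-40

Site K 561.07: bracket 479.79–589.93 → index 201–300; slope 99/110.14, offset 81.28.
AQI = 201 + 99/110.14·81.28 ≈ 274.06 ⇒ 274.
Site H: 516.73 lies in 479.79–589.93, so I_lo=201, I_hi=300, C_lo=479.79, C_hi=589.93.
(300−201)/(589.93−479.79) × (516.73−479.79) + 201 = 99/110.14 × 36.94 + 201 ≈ 234.20 → 234.
Site F: row 125.56–339.27 (AQI 51–100). (100−51)·(249.79−125.56)/(339.27−125.56) + 51 = 49·124.23/213.71 + 51 ≈ 79.48 → 79.
AQIs: Site K=274, Site H=234, Site F=79. Site H (234) − Site K (274) = -40.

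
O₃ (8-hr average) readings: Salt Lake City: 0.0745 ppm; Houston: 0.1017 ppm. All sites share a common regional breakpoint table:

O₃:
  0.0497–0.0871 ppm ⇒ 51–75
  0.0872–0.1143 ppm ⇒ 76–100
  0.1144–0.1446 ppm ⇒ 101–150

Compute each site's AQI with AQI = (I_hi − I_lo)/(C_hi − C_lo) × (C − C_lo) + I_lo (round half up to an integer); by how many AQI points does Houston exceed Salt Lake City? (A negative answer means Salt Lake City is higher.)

22

Salt Lake City: row 0.0497–0.0871 (AQI 51–75). (75−51)·(0.0745−0.0497)/(0.0871−0.0497) + 51 = 24·0.0248/0.0374 + 51 ≈ 66.91 → 67.
Houston: row 0.0872–0.1143 (AQI 76–100). (100−76)·(0.1017−0.0872)/(0.1143−0.0872) + 76 = 24·0.0145/0.0271 + 76 ≈ 88.84 → 89.
AQIs: Salt Lake City=67, Houston=89. Houston (89) − Salt Lake City (67) = 22.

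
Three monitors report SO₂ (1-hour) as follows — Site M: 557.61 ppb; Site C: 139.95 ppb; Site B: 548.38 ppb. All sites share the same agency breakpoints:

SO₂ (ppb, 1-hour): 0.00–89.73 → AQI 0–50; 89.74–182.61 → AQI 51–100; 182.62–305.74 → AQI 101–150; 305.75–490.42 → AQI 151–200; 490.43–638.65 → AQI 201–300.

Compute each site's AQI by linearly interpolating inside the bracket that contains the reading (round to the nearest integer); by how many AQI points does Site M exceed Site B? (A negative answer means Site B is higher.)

Site M 557.61: bracket 490.43–638.65 → index 201–300; slope 99/148.22, offset 67.18.
AQI = 201 + 99/148.22·67.18 ≈ 245.87 ⇒ 246.
Site C 139.95: bracket 89.74–182.61 → index 51–100; slope 49/92.87, offset 50.21.
AQI = 51 + 49/92.87·50.21 ≈ 77.49 ⇒ 77.
Site B: row 490.43–638.65 (AQI 201–300). (300−201)·(548.38−490.43)/(638.65−490.43) + 201 = 99·57.95/148.22 + 201 ≈ 239.71 → 240.
AQIs: Site M=246, Site C=77, Site B=240. Site M (246) − Site B (240) = 6.

6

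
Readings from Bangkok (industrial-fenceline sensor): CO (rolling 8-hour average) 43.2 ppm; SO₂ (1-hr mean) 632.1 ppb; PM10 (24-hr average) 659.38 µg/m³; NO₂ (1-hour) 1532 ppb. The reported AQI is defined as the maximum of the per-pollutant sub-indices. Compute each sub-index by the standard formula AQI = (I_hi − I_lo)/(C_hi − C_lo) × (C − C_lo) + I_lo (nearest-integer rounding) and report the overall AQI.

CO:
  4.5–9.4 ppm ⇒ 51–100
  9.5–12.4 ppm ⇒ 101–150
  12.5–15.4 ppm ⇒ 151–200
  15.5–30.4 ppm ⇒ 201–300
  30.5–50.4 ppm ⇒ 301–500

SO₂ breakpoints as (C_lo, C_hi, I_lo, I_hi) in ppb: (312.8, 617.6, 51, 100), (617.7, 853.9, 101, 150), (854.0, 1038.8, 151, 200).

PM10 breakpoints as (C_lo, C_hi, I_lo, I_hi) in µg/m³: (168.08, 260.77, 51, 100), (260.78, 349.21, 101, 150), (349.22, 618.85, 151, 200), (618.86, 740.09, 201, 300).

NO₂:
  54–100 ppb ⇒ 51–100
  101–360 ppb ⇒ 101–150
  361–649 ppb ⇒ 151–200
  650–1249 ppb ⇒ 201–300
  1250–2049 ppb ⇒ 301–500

428

CO 43.2: bracket 30.5–50.4 → index 301–500; slope 199/19.9, offset 12.7.
AQI = 301 + 199/19.9·12.7 ≈ 428.00 ⇒ 428.
SO₂ 632.1: bracket 617.7–853.9 → index 101–150; slope 49/236.2, offset 14.4.
AQI = 101 + 49/236.2·14.4 ≈ 103.99 ⇒ 104.
PM10: 659.38 lies in 618.86–740.09, so I_lo=201, I_hi=300, C_lo=618.86, C_hi=740.09.
(300−201)/(740.09−618.86) × (659.38−618.86) + 201 = 99/121.23 × 40.52 + 201 ≈ 234.09 → 234.
NO₂: 1532 ∈ [1250, 2049] ↔ index [301, 500].
301 + (1532−1250)·(500−301)/(2049−1250) = 301 + 282·199/799 ≈ 371.24, so AQI = 371.
Sub-indices: CO→428, SO₂→104, PM10→234, NO₂→371. Overall AQI = max = 428; dominant pollutant is CO.
AQI 428: Hazardous.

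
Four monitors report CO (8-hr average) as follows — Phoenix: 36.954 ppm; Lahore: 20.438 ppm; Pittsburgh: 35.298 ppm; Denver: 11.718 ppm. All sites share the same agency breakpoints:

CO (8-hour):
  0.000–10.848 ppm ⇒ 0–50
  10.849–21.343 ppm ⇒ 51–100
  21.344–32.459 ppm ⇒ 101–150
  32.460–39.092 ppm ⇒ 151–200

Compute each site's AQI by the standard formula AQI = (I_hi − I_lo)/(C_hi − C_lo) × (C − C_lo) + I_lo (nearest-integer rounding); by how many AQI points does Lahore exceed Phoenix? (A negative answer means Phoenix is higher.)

-88

Phoenix: row 32.460–39.092 (AQI 151–200). (200−151)·(36.954−32.460)/(39.092−32.460) + 151 = 49·4.494/6.632 + 151 ≈ 184.20 → 184.
Lahore: 20.438 lies in 10.849–21.343, so I_lo=51, I_hi=100, C_lo=10.849, C_hi=21.343.
(100−51)/(21.343−10.849) × (20.438−10.849) + 51 = 49/10.494 × 9.589 + 51 ≈ 95.77 → 96.
Pittsburgh 35.298: bracket 32.460–39.092 → index 151–200; slope 49/6.632, offset 2.838.
AQI = 151 + 49/6.632·2.838 ≈ 171.97 ⇒ 172.
Denver 11.718: bracket 10.849–21.343 → index 51–100; slope 49/10.494, offset 0.869.
AQI = 51 + 49/10.494·0.869 ≈ 55.06 ⇒ 55.
AQIs: Phoenix=184, Lahore=96, Pittsburgh=172, Denver=55. Lahore (96) − Phoenix (184) = -88.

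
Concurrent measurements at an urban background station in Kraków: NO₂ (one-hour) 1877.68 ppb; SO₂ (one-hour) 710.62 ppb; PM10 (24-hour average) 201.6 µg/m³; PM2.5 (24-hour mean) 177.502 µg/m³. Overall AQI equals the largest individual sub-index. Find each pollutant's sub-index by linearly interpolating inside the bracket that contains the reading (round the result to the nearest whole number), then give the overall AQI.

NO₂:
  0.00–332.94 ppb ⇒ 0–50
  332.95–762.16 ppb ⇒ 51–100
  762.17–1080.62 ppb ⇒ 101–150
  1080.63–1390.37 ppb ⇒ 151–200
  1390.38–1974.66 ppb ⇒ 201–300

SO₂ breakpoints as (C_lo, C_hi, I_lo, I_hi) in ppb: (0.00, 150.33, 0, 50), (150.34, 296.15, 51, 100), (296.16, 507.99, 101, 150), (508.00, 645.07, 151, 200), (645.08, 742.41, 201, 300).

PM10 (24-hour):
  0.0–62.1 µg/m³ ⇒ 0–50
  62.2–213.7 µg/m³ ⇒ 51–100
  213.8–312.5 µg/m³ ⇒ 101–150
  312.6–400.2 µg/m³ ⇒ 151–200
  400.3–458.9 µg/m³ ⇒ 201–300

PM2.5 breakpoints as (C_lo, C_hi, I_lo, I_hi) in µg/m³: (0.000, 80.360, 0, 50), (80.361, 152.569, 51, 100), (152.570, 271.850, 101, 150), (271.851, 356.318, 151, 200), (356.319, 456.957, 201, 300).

NO₂: 1877.68 ∈ [1390.38, 1974.66] ↔ index [201, 300].
201 + (1877.68−1390.38)·(300−201)/(1974.66−1390.38) = 201 + 487.30·99/584.28 ≈ 283.57, so AQI = 284.
SO₂: 710.62 ∈ [645.08, 742.41] ↔ index [201, 300].
201 + (710.62−645.08)·(300−201)/(742.41−645.08) = 201 + 65.54·99/97.33 ≈ 267.66, so AQI = 268.
PM10: 201.6 lies in 62.2–213.7, so I_lo=51, I_hi=100, C_lo=62.2, C_hi=213.7.
(100−51)/(213.7−62.2) × (201.6−62.2) + 51 = 49/151.5 × 139.4 + 51 ≈ 96.09 → 96.
PM2.5: 177.502 ∈ [152.570, 271.850] ↔ index [101, 150].
101 + (177.502−152.570)·(150−101)/(271.850−152.570) = 101 + 24.932·49/119.280 ≈ 111.24, so AQI = 111.
Sub-indices: NO₂→284, SO₂→268, PM10→96, PM2.5→111. Overall AQI = max = 284; dominant pollutant is NO₂.

284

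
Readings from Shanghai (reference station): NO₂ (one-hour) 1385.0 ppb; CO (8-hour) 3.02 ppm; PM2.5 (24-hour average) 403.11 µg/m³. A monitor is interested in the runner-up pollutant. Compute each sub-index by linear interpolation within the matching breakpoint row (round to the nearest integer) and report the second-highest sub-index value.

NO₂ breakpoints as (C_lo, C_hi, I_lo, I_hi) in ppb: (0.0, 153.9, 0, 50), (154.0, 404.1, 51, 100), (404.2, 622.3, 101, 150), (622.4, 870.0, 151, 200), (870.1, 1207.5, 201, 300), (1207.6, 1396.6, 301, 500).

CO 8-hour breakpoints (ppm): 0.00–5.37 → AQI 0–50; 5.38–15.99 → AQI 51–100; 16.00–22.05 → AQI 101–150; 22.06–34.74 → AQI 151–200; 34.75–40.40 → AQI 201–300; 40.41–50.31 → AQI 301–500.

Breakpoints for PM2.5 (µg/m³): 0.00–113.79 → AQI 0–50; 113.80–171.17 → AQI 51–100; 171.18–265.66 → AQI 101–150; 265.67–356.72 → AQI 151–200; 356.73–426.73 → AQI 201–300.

267

NO₂ 1385.0: bracket 1207.6–1396.6 → index 301–500; slope 199/189.0, offset 177.4.
AQI = 301 + 199/189.0·177.4 ≈ 487.79 ⇒ 488.
CO: 3.02 lies in 0.00–5.37, so I_lo=0, I_hi=50, C_lo=0.00, C_hi=5.37.
(50−0)/(5.37−0.00) × (3.02−0.00) + 0 = 50/5.37 × 3.02 + 0 ≈ 28.12 → 28.
PM2.5: 403.11 lies in 356.73–426.73, so I_lo=201, I_hi=300, C_lo=356.73, C_hi=426.73.
(300−201)/(426.73−356.73) × (403.11−356.73) + 201 = 99/70.00 × 46.38 + 201 ≈ 266.59 → 267.
Sub-indices: NO₂→488, CO→28, PM2.5→267. Ranked high→low: 488, 267, 28. Second-highest sub-index = 267.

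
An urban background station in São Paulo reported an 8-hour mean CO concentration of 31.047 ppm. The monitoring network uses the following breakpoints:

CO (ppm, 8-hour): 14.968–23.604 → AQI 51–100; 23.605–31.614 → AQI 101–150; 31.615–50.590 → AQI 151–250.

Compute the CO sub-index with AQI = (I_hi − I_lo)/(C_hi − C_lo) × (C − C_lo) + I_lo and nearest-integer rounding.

CO: 31.047 ∈ [23.605, 31.614] ↔ index [101, 150].
101 + (31.047−23.605)·(150−101)/(31.614−23.605) = 101 + 7.442·49/8.009 ≈ 146.53, so AQI = 147.

147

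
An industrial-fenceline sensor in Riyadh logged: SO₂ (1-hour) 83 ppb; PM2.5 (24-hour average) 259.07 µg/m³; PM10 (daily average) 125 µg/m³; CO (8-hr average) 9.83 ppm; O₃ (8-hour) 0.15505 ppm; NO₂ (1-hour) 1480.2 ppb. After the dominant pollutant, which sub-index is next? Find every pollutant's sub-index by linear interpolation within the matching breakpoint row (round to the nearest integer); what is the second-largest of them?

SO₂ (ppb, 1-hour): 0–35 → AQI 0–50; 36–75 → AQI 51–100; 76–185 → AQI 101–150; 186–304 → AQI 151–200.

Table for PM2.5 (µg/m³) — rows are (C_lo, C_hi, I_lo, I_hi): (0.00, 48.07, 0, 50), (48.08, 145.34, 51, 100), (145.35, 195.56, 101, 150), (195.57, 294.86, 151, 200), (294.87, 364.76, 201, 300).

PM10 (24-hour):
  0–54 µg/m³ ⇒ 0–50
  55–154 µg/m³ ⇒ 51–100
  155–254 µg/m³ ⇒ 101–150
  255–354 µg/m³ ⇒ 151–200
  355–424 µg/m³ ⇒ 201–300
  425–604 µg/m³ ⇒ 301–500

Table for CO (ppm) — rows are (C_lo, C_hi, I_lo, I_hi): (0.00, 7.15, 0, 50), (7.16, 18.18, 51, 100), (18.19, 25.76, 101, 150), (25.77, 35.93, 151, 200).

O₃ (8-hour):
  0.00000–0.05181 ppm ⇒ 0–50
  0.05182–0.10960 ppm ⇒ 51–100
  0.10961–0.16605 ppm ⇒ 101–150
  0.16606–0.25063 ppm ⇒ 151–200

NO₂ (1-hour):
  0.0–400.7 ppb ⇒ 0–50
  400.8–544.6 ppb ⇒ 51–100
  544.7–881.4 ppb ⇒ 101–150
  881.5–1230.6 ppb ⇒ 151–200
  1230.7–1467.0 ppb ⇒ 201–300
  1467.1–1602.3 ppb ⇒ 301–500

182

SO₂ 83: bracket 76–185 → index 101–150; slope 49/109, offset 7.
AQI = 101 + 49/109·7 ≈ 104.15 ⇒ 104.
PM2.5: row 195.57–294.86 (AQI 151–200). (200−151)·(259.07−195.57)/(294.86−195.57) + 151 = 49·63.50/99.29 + 151 ≈ 182.34 → 182.
PM10: 125 lies in 55–154, so I_lo=51, I_hi=100, C_lo=55, C_hi=154.
(100−51)/(154−55) × (125−55) + 51 = 49/99 × 70 + 51 ≈ 85.65 → 86.
CO: 9.83 lies in 7.16–18.18, so I_lo=51, I_hi=100, C_lo=7.16, C_hi=18.18.
(100−51)/(18.18−7.16) × (9.83−7.16) + 51 = 49/11.02 × 2.67 + 51 ≈ 62.87 → 63.
O₃: 0.15505 lies in 0.10961–0.16605, so I_lo=101, I_hi=150, C_lo=0.10961, C_hi=0.16605.
(150−101)/(0.16605−0.10961) × (0.15505−0.10961) + 101 = 49/0.05644 × 0.04544 + 101 ≈ 140.45 → 140.
NO₂: 1480.2 lies in 1467.1–1602.3, so I_lo=301, I_hi=500, C_lo=1467.1, C_hi=1602.3.
(500−301)/(1602.3−1467.1) × (1480.2−1467.1) + 301 = 199/135.2 × 13.1 + 301 ≈ 320.28 → 320.
Sub-indices: SO₂→104, PM2.5→182, PM10→86, CO→63, O₃→140, NO₂→320. Ranked high→low: 320, 182, 140, 104, 86, 63. Second-highest sub-index = 182.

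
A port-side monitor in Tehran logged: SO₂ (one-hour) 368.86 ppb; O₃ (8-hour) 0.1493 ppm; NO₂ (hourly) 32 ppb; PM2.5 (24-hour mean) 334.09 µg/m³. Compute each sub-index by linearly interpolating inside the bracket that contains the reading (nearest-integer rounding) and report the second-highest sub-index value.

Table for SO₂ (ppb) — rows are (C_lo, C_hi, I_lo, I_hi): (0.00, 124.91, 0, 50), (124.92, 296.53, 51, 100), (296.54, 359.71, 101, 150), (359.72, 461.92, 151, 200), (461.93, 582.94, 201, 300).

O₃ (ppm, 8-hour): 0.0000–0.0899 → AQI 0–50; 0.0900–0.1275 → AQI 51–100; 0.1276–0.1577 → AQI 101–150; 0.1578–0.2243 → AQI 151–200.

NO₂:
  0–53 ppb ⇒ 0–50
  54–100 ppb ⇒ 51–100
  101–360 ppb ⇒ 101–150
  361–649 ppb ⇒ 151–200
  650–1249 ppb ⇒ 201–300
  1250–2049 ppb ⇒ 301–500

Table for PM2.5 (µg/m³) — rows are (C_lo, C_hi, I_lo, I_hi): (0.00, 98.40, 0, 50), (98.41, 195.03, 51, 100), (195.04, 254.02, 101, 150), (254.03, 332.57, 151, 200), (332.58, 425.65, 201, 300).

SO₂: row 359.72–461.92 (AQI 151–200). (200−151)·(368.86−359.72)/(461.92−359.72) + 151 = 49·9.14/102.20 + 151 ≈ 155.38 → 155.
O₃: 0.1493 lies in 0.1276–0.1577, so I_lo=101, I_hi=150, C_lo=0.1276, C_hi=0.1577.
(150−101)/(0.1577−0.1276) × (0.1493−0.1276) + 101 = 49/0.0301 × 0.0217 + 101 ≈ 136.33 → 136.
NO₂: 32 lies in 0–53, so I_lo=0, I_hi=50, C_lo=0, C_hi=53.
(50−0)/(53−0) × (32−0) + 0 = 50/53 × 32 + 0 ≈ 30.19 → 30.
PM2.5: 334.09 ∈ [332.58, 425.65] ↔ index [201, 300].
201 + (334.09−332.58)·(300−201)/(425.65−332.58) = 201 + 1.51·99/93.07 ≈ 202.61, so AQI = 203.
Sub-indices: SO₂→155, O₃→136, NO₂→30, PM2.5→203. Ranked high→low: 203, 155, 136, 30. Second-highest sub-index = 155.

155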